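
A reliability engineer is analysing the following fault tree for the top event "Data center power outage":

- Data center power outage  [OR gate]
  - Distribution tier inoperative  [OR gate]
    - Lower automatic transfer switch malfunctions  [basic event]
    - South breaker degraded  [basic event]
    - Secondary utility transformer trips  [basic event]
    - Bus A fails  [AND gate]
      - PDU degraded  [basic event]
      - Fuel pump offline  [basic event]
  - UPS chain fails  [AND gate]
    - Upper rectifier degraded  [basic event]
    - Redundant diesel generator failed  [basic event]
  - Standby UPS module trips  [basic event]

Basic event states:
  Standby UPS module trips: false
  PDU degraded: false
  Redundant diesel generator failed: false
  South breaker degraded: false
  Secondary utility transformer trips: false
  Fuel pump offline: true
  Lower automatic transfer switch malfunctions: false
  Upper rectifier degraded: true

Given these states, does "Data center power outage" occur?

No

Bus A fails [AND]: PDU degraded=not, Fuel pump offline=occurs → not all inputs occur → does not occur.
Distribution tier inoperative [OR]: Lower automatic transfer switch malfunctions=not, South breaker degraded=not, Secondary utility transformer trips=not, Bus A fails=not → no input occurs → does not occur.
UPS chain fails [AND]: Upper rectifier degraded=occurs, Redundant diesel generator failed=not → not all inputs occur → does not occur.
Data center power outage [OR]: Distribution tier inoperative=not, UPS chain fails=not, Standby UPS module trips=not → no input occurs → does not occur.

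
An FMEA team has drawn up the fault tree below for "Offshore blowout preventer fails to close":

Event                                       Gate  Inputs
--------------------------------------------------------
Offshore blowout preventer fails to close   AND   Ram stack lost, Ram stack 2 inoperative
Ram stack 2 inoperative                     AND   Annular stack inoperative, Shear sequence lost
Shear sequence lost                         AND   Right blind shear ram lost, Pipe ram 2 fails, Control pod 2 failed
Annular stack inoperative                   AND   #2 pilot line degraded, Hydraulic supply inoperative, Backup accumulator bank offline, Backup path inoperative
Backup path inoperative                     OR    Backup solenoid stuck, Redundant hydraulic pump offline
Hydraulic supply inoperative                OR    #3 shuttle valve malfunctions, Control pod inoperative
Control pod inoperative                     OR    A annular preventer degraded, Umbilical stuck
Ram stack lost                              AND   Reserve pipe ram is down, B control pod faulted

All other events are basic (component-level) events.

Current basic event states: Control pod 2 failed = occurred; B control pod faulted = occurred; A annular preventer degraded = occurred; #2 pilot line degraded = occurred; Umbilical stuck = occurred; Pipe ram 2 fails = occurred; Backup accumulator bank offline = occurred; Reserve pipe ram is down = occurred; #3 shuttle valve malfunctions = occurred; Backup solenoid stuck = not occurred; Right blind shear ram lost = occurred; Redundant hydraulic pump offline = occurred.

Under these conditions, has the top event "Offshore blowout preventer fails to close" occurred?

Ram stack lost [AND]: Reserve pipe ram is down=occurs, B control pod faulted=occurs → all inputs occur → occurs.
Control pod inoperative [OR]: A annular preventer degraded=occurs, Umbilical stuck=occurs → at least one input occurs → occurs.
Hydraulic supply inoperative [OR]: #3 shuttle valve malfunctions=occurs, Control pod inoperative=occurs → at least one input occurs → occurs.
Backup path inoperative [OR]: Backup solenoid stuck=not, Redundant hydraulic pump offline=occurs → at least one input occurs → occurs.
Annular stack inoperative [AND]: #2 pilot line degraded=occurs, Hydraulic supply inoperative=occurs, Backup accumulator bank offline=occurs, Backup path inoperative=occurs → all inputs occur → occurs.
Shear sequence lost [AND]: Right blind shear ram lost=occurs, Pipe ram 2 fails=occurs, Control pod 2 failed=occurs → all inputs occur → occurs.
Ram stack 2 inoperative [AND]: Annular stack inoperative=occurs, Shear sequence lost=occurs → all inputs occur → occurs.
Offshore blowout preventer fails to close [AND]: Ram stack lost=occurs, Ram stack 2 inoperative=occurs → all inputs occur → occurs.

Yes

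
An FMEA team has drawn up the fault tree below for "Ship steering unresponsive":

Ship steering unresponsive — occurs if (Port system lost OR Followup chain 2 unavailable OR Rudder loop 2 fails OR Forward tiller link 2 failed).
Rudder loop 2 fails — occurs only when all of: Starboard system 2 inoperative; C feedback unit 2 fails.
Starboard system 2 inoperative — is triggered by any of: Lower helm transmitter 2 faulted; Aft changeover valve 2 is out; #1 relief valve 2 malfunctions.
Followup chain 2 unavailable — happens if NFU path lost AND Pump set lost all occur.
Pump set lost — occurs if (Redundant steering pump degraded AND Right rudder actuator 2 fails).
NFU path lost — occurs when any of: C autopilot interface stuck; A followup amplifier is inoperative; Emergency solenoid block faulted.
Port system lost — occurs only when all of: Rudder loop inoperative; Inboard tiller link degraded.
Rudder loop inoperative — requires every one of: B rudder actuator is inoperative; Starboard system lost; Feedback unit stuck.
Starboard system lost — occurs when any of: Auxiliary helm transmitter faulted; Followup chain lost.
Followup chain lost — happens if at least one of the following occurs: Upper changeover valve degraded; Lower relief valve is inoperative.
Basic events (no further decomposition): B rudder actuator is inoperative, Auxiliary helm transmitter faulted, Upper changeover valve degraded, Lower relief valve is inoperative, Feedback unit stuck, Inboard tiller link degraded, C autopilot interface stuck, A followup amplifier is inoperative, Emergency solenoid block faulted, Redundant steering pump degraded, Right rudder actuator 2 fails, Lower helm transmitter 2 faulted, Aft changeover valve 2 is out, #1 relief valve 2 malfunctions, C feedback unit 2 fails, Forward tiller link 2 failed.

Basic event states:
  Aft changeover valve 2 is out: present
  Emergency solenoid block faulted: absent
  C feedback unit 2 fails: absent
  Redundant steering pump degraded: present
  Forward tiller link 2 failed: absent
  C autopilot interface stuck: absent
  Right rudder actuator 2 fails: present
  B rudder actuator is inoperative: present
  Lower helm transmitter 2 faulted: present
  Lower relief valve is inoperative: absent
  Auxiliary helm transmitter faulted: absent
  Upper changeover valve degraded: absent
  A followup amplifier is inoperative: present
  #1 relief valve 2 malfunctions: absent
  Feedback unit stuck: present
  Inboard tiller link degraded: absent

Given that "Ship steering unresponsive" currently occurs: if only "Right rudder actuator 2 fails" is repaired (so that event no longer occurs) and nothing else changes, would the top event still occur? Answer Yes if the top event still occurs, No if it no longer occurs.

No

Counterfactual: set "Right rudder actuator 2 fails" to not occurred.
Followup chain lost [OR]: Upper changeover valve degraded=not, Lower relief valve is inoperative=not → no input occurs → does not occur.
Starboard system lost [OR]: Auxiliary helm transmitter faulted=not, Followup chain lost=not → no input occurs → does not occur.
Rudder loop inoperative [AND]: B rudder actuator is inoperative=occurs, Starboard system lost=not, Feedback unit stuck=occurs → not all inputs occur → does not occur.
Port system lost [AND]: Rudder loop inoperative=not, Inboard tiller link degraded=not → not all inputs occur → does not occur.
NFU path lost [OR]: C autopilot interface stuck=not, A followup amplifier is inoperative=occurs, Emergency solenoid block faulted=not → at least one input occurs → occurs.
Pump set lost [AND]: Redundant steering pump degraded=occurs, Right rudder actuator 2 fails=not → not all inputs occur → does not occur.
Followup chain 2 unavailable [AND]: NFU path lost=occurs, Pump set lost=not → not all inputs occur → does not occur.
Starboard system 2 inoperative [OR]: Lower helm transmitter 2 faulted=occurs, Aft changeover valve 2 is out=occurs, #1 relief valve 2 malfunctions=not → at least one input occurs → occurs.
Rudder loop 2 fails [AND]: Starboard system 2 inoperative=occurs, C feedback unit 2 fails=not → not all inputs occur → does not occur.
Ship steering unresponsive [OR]: Port system lost=not, Followup chain 2 unavailable=not, Rudder loop 2 fails=not, Forward tiller link 2 failed=not → no input occurs → does not occur.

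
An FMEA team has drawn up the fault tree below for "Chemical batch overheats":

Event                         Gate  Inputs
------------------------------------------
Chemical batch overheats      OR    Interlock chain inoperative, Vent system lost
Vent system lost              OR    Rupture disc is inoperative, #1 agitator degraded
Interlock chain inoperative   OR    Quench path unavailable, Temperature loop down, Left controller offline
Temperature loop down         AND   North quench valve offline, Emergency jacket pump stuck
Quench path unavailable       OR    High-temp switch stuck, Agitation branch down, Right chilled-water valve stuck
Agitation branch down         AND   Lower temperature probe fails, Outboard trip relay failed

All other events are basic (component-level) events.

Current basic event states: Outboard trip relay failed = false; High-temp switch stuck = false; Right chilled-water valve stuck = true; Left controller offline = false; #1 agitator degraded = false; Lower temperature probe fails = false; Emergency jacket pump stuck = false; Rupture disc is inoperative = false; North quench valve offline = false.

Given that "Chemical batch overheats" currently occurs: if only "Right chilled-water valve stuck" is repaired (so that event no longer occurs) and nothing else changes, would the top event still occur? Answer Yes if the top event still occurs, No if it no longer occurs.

No

Counterfactual: set "Right chilled-water valve stuck" to not occurred.
Agitation branch down [AND]: Lower temperature probe fails=not, Outboard trip relay failed=not → not all inputs occur → does not occur.
Quench path unavailable [OR]: High-temp switch stuck=not, Agitation branch down=not, Right chilled-water valve stuck=not → no input occurs → does not occur.
Temperature loop down [AND]: North quench valve offline=not, Emergency jacket pump stuck=not → not all inputs occur → does not occur.
Interlock chain inoperative [OR]: Quench path unavailable=not, Temperature loop down=not, Left controller offline=not → no input occurs → does not occur.
Vent system lost [OR]: Rupture disc is inoperative=not, #1 agitator degraded=not → no input occurs → does not occur.
Chemical batch overheats [OR]: Interlock chain inoperative=not, Vent system lost=not → no input occurs → does not occur.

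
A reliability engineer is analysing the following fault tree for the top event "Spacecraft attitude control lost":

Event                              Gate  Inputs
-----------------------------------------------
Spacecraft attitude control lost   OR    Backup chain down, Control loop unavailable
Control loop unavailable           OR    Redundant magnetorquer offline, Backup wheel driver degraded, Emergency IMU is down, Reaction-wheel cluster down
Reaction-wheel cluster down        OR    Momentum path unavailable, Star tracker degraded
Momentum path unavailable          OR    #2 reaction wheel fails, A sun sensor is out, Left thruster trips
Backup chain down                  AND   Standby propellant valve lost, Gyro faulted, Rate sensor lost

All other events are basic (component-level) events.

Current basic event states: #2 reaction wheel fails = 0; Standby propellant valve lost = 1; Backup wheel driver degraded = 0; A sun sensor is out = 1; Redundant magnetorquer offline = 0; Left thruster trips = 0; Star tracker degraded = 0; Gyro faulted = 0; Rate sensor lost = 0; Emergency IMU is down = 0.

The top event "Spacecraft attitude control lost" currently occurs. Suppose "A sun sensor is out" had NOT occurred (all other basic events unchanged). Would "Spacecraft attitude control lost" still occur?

Counterfactual: set "A sun sensor is out" to not occurred.
Backup chain down [AND]: Standby propellant valve lost=occurs, Gyro faulted=not, Rate sensor lost=not → not all inputs occur → does not occur.
Momentum path unavailable [OR]: #2 reaction wheel fails=not, A sun sensor is out=not, Left thruster trips=not → no input occurs → does not occur.
Reaction-wheel cluster down [OR]: Momentum path unavailable=not, Star tracker degraded=not → no input occurs → does not occur.
Control loop unavailable [OR]: Redundant magnetorquer offline=not, Backup wheel driver degraded=not, Emergency IMU is down=not, Reaction-wheel cluster down=not → no input occurs → does not occur.
Spacecraft attitude control lost [OR]: Backup chain down=not, Control loop unavailable=not → no input occurs → does not occur.

No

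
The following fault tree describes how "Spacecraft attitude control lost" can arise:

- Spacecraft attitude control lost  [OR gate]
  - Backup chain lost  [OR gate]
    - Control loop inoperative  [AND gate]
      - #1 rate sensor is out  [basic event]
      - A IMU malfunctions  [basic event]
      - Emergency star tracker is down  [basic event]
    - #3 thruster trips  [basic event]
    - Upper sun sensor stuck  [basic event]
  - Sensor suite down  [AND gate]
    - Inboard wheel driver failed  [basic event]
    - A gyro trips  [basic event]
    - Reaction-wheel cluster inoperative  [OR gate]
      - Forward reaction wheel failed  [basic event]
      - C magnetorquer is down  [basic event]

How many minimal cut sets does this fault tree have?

Control loop inoperative [AND]: one cut set from each child combined → 1 × 1 × 1 = 1 cut set(s).
Backup chain lost [OR]: union of children's cut sets → 3 cut set(s).
Reaction-wheel cluster inoperative [OR]: union of children's cut sets → 2 cut set(s).
Sensor suite down [AND]: one cut set from each child combined → 1 × 1 × 2 = 2 cut set(s).
Spacecraft attitude control lost [OR]: union of children's cut sets → 5 cut set(s).
Minimal cut sets: {#1 rate sensor is out, A IMU malfunctions, Emergency star tracker is down}; {#3 thruster trips}; {Upper sun sensor stuck}; {A gyro trips, Forward reaction wheel failed, Inboard wheel driver failed}; {A gyro trips, C magnetorquer is down, Inboard wheel driver failed}.

5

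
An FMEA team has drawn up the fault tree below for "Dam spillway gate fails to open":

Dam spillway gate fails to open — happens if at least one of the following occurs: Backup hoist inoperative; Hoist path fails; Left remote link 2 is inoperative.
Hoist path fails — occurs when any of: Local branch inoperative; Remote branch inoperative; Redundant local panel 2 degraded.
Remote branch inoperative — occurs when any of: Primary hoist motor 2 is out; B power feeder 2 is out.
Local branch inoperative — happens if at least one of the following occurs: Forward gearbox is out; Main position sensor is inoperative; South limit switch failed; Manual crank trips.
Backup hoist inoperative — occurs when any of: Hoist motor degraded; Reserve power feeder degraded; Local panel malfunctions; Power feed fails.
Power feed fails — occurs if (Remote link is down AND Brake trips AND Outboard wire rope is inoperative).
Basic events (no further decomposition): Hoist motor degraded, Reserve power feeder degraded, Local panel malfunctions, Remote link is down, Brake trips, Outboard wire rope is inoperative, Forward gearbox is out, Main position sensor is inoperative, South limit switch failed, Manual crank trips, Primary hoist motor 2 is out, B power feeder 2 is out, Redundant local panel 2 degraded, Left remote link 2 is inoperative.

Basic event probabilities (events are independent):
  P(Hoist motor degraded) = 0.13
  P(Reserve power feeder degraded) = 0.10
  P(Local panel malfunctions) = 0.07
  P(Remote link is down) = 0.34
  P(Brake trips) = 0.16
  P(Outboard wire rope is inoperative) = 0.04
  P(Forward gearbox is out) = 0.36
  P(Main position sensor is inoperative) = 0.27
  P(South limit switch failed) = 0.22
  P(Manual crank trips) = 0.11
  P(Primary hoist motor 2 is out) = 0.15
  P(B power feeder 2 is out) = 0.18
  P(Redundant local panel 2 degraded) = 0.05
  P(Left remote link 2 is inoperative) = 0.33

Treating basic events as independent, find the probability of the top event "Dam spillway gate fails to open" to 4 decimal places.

P(Power feed fails) [AND] = 0.34 × 0.16 × 0.04 = 0.002176
P(Backup hoist inoperative) [OR] = 1 − (1−0.13) × (1−0.10) × (1−0.07) × (1−0.002176) = 0.273395
P(Local branch inoperative) [OR] = 1 − (1−0.36) × (1−0.27) × (1−0.22) × (1−0.11) = 0.675670
P(Remote branch inoperative) [OR] = 1 − (1−0.15) × (1−0.18) = 0.303000
P(Hoist path fails) [OR] = 1 − (1−0.675670) × (1−0.303000) × (1−0.05) = 0.785245
P(Dam spillway gate fails to open) [OR] = 1 − (1−0.273395) × (1−0.785245) × (1−0.33) = 0.895452
Rounded to 4 decimal places: P(Dam spillway gate fails to open) ≈ 0.8955.

0.8955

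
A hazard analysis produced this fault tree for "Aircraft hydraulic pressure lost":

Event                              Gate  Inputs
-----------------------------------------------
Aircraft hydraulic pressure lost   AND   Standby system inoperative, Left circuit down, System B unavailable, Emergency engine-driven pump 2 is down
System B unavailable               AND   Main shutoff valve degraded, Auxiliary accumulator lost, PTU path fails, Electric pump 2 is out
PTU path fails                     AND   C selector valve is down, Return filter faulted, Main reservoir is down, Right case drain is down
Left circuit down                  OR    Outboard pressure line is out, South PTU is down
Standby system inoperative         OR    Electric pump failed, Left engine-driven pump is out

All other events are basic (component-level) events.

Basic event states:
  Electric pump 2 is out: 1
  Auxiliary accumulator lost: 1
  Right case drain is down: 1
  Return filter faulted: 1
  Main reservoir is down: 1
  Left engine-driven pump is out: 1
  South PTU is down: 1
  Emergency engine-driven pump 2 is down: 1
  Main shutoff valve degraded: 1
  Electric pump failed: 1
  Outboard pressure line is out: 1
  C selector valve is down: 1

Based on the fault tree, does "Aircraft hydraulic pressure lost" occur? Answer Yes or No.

Standby system inoperative [OR]: Electric pump failed=occurs, Left engine-driven pump is out=occurs → at least one input occurs → occurs.
Left circuit down [OR]: Outboard pressure line is out=occurs, South PTU is down=occurs → at least one input occurs → occurs.
PTU path fails [AND]: C selector valve is down=occurs, Return filter faulted=occurs, Main reservoir is down=occurs, Right case drain is down=occurs → all inputs occur → occurs.
System B unavailable [AND]: Main shutoff valve degraded=occurs, Auxiliary accumulator lost=occurs, PTU path fails=occurs, Electric pump 2 is out=occurs → all inputs occur → occurs.
Aircraft hydraulic pressure lost [AND]: Standby system inoperative=occurs, Left circuit down=occurs, System B unavailable=occurs, Emergency engine-driven pump 2 is down=occurs → all inputs occur → occurs.

Yes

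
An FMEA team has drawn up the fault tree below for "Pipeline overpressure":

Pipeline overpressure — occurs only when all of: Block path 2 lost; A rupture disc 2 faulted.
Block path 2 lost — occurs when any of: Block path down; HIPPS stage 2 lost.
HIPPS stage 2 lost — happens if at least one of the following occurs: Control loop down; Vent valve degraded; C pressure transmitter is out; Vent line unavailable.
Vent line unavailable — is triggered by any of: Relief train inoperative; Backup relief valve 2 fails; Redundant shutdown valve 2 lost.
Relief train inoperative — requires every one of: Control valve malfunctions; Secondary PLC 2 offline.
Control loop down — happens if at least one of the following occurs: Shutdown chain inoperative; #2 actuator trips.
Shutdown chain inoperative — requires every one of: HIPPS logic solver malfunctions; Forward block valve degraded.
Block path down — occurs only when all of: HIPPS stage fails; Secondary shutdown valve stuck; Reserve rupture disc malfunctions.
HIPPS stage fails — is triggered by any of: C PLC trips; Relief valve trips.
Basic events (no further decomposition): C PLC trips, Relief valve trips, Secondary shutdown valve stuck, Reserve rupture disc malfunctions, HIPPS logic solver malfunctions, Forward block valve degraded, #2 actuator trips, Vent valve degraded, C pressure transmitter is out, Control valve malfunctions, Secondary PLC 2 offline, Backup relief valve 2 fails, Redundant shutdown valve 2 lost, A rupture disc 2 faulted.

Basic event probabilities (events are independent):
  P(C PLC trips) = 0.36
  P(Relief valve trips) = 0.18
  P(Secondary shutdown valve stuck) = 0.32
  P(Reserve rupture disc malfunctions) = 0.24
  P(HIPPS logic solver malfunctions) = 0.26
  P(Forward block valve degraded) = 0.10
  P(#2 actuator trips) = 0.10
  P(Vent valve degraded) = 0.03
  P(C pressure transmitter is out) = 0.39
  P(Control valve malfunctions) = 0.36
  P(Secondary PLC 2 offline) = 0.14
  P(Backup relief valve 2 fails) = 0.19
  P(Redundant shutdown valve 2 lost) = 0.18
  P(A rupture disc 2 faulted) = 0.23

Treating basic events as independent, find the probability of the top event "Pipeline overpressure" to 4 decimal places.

0.1575

P(HIPPS stage fails) [OR] = 1 − (1−0.36) × (1−0.18) = 0.475200
P(Block path down) [AND] = 0.475200 × 0.32 × 0.24 = 0.036495
P(Shutdown chain inoperative) [AND] = 0.26 × 0.10 = 0.026000
P(Control loop down) [OR] = 1 − (1−0.026000) × (1−0.10) = 0.123400
P(Relief train inoperative) [AND] = 0.36 × 0.14 = 0.050400
P(Vent line unavailable) [OR] = 1 − (1−0.050400) × (1−0.19) × (1−0.18) = 0.369276
P(HIPPS stage 2 lost) [OR] = 1 − (1−0.123400) × (1−0.03) × (1−0.39) × (1−0.369276) = 0.672853
P(Block path 2 lost) [OR] = 1 − (1−0.036495) × (1−0.672853) = 0.684792
P(Pipeline overpressure) [AND] = 0.684792 × 0.23 = 0.157502
Rounded to 4 decimal places: P(Pipeline overpressure) ≈ 0.1575.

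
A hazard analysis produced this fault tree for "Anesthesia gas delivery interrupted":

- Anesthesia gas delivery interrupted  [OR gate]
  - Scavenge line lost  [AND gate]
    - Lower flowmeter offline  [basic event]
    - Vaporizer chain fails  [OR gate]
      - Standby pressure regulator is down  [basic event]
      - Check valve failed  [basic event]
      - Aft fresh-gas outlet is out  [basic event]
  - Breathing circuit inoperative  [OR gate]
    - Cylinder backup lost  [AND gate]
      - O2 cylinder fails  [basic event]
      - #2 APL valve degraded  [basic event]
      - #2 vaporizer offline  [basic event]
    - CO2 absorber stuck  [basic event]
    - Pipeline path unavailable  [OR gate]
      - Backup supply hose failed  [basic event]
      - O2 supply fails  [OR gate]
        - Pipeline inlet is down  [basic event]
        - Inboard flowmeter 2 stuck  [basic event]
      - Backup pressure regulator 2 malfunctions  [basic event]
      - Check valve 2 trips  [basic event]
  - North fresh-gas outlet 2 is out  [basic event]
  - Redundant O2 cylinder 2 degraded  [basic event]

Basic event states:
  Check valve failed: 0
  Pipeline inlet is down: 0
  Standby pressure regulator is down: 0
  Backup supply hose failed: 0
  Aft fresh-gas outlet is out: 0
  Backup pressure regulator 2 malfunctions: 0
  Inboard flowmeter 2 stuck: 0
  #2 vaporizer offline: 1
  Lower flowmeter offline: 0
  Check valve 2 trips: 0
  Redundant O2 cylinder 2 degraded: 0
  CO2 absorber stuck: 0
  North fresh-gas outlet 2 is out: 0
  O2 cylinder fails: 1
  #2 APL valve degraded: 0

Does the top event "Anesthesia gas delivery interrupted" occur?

Vaporizer chain fails [OR]: Standby pressure regulator is down=not, Check valve failed=not, Aft fresh-gas outlet is out=not → no input occurs → does not occur.
Scavenge line lost [AND]: Lower flowmeter offline=not, Vaporizer chain fails=not → not all inputs occur → does not occur.
Cylinder backup lost [AND]: O2 cylinder fails=occurs, #2 APL valve degraded=not, #2 vaporizer offline=occurs → not all inputs occur → does not occur.
O2 supply fails [OR]: Pipeline inlet is down=not, Inboard flowmeter 2 stuck=not → no input occurs → does not occur.
Pipeline path unavailable [OR]: Backup supply hose failed=not, O2 supply fails=not, Backup pressure regulator 2 malfunctions=not, Check valve 2 trips=not → no input occurs → does not occur.
Breathing circuit inoperative [OR]: Cylinder backup lost=not, CO2 absorber stuck=not, Pipeline path unavailable=not → no input occurs → does not occur.
Anesthesia gas delivery interrupted [OR]: Scavenge line lost=not, Breathing circuit inoperative=not, North fresh-gas outlet 2 is out=not, Redundant O2 cylinder 2 degraded=not → no input occurs → does not occur.

No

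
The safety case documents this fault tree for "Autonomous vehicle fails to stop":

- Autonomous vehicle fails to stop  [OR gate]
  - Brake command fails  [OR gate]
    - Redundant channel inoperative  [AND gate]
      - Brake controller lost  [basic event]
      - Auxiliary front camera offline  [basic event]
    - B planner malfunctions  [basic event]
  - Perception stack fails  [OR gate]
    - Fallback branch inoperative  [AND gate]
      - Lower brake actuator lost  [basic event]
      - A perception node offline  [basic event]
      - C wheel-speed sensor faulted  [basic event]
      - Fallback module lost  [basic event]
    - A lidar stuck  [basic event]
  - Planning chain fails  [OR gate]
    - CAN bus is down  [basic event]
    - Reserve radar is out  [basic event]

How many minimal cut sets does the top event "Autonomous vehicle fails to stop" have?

6

Redundant channel inoperative [AND]: one cut set from each child combined → 1 × 1 = 1 cut set(s).
Brake command fails [OR]: union of children's cut sets → 2 cut set(s).
Fallback branch inoperative [AND]: one cut set from each child combined → 1 × 1 × 1 × 1 = 1 cut set(s).
Perception stack fails [OR]: union of children's cut sets → 2 cut set(s).
Planning chain fails [OR]: union of children's cut sets → 2 cut set(s).
Autonomous vehicle fails to stop [OR]: union of children's cut sets → 6 cut set(s).
Minimal cut sets: {Auxiliary front camera offline, Brake controller lost}; {B planner malfunctions}; {A perception node offline, C wheel-speed sensor faulted, Fallback module lost, Lower brake actuator lost}; {A lidar stuck}; {CAN bus is down}; {Reserve radar is out}.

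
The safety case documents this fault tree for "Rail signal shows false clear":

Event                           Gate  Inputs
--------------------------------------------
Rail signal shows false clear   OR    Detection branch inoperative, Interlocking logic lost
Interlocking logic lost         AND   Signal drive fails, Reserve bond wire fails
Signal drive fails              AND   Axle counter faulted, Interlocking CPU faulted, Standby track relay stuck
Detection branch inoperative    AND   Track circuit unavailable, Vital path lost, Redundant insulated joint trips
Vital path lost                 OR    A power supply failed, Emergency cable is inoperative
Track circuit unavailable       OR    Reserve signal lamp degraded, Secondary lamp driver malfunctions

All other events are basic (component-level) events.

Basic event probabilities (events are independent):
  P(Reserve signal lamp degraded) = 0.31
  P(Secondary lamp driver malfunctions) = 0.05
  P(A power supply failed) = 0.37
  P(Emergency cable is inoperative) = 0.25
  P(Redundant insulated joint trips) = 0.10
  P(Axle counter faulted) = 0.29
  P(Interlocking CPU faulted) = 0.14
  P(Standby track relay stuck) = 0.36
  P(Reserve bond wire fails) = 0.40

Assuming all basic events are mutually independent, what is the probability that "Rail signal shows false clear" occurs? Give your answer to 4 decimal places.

0.0239

P(Track circuit unavailable) [OR] = 1 − (1−0.31) × (1−0.05) = 0.344500
P(Vital path lost) [OR] = 1 − (1−0.37) × (1−0.25) = 0.527500
P(Detection branch inoperative) [AND] = 0.344500 × 0.527500 × 0.10 = 0.018172
P(Signal drive fails) [AND] = 0.29 × 0.14 × 0.36 = 0.014616
P(Interlocking logic lost) [AND] = 0.014616 × 0.40 = 0.005846
P(Rail signal shows false clear) [OR] = 1 − (1−0.018172) × (1−0.005846) = 0.023912
Rounded to 4 decimal places: P(Rail signal shows false clear) ≈ 0.0239.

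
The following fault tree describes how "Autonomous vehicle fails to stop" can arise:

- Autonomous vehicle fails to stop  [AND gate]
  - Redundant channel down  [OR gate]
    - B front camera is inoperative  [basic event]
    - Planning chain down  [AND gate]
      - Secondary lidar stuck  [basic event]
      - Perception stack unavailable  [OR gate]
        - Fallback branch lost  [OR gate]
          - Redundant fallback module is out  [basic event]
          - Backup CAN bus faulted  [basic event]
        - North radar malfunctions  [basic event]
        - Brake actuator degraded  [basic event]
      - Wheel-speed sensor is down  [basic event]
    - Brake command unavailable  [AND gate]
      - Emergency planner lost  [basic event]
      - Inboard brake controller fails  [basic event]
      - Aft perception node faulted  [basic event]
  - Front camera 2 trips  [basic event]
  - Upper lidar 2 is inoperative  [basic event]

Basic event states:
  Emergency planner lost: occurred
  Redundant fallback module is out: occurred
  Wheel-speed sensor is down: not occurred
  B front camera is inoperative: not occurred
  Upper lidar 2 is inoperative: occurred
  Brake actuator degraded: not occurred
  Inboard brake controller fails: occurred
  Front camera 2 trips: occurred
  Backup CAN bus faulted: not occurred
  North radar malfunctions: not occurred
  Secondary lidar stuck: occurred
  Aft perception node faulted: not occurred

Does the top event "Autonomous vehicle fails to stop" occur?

No

Fallback branch lost [OR]: Redundant fallback module is out=occurs, Backup CAN bus faulted=not → at least one input occurs → occurs.
Perception stack unavailable [OR]: Fallback branch lost=occurs, North radar malfunctions=not, Brake actuator degraded=not → at least one input occurs → occurs.
Planning chain down [AND]: Secondary lidar stuck=occurs, Perception stack unavailable=occurs, Wheel-speed sensor is down=not → not all inputs occur → does not occur.
Brake command unavailable [AND]: Emergency planner lost=occurs, Inboard brake controller fails=occurs, Aft perception node faulted=not → not all inputs occur → does not occur.
Redundant channel down [OR]: B front camera is inoperative=not, Planning chain down=not, Brake command unavailable=not → no input occurs → does not occur.
Autonomous vehicle fails to stop [AND]: Redundant channel down=not, Front camera 2 trips=occurs, Upper lidar 2 is inoperative=occurs → not all inputs occur → does not occur.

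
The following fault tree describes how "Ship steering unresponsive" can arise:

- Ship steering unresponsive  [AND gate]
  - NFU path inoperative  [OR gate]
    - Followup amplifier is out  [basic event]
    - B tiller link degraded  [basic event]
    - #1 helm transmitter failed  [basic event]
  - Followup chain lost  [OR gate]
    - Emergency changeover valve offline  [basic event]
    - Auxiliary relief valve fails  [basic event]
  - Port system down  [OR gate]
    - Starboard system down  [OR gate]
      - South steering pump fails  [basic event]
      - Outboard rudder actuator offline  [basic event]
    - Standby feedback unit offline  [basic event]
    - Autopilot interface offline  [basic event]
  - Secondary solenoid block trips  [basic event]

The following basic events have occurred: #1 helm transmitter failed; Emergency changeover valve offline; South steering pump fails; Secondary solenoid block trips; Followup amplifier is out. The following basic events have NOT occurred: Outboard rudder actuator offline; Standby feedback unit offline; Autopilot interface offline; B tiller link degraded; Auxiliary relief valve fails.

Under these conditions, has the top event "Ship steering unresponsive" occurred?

Yes

NFU path inoperative [OR]: Followup amplifier is out=occurs, B tiller link degraded=not, #1 helm transmitter failed=occurs → at least one input occurs → occurs.
Followup chain lost [OR]: Emergency changeover valve offline=occurs, Auxiliary relief valve fails=not → at least one input occurs → occurs.
Starboard system down [OR]: South steering pump fails=occurs, Outboard rudder actuator offline=not → at least one input occurs → occurs.
Port system down [OR]: Starboard system down=occurs, Standby feedback unit offline=not, Autopilot interface offline=not → at least one input occurs → occurs.
Ship steering unresponsive [AND]: NFU path inoperative=occurs, Followup chain lost=occurs, Port system down=occurs, Secondary solenoid block trips=occurs → all inputs occur → occurs.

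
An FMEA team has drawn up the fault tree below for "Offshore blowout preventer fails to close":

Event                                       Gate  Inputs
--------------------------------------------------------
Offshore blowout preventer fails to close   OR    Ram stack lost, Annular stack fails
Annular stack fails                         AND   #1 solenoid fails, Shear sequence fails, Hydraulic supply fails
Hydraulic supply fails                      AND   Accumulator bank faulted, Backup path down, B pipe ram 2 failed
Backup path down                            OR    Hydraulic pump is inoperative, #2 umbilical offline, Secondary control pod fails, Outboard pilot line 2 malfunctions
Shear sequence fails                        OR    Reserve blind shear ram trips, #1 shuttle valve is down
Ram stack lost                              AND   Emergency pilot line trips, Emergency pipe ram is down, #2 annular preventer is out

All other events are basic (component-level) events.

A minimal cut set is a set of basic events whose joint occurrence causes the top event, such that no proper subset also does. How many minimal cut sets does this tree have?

9

Ram stack lost [AND]: one cut set from each child combined → 1 × 1 × 1 = 1 cut set(s).
Shear sequence fails [OR]: union of children's cut sets → 2 cut set(s).
Backup path down [OR]: union of children's cut sets → 4 cut set(s).
Hydraulic supply fails [AND]: one cut set from each child combined → 1 × 4 × 1 = 4 cut set(s).
Annular stack fails [AND]: one cut set from each child combined → 1 × 2 × 4 = 8 cut set(s).
Offshore blowout preventer fails to close [OR]: union of children's cut sets → 9 cut set(s).
Minimal cut sets: {#2 annular preventer is out, Emergency pilot line trips, Emergency pipe ram is down}; {#1 solenoid fails, Accumulator bank faulted, B pipe ram 2 failed, Hydraulic pump is inoperative, Reserve blind shear ram trips}; {#1 solenoid fails, #2 umbilical offline, Accumulator bank faulted, B pipe ram 2 failed, Reserve blind shear ram trips}; {#1 solenoid fails, Accumulator bank faulted, B pipe ram 2 failed, Reserve blind shear ram trips, Secondary control pod fails}; {#1 solenoid fails, Accumulator bank faulted, B pipe ram 2 failed, Outboard pilot line 2 malfunctions, Reserve blind shear ram trips}; {#1 shuttle valve is down, #1 solenoid fails, Accumulator bank faulted, B pipe ram 2 failed, Hydraulic pump is inoperative}; {#1 shuttle valve is down, #1 solenoid fails, #2 umbilical offline, Accumulator bank faulted, B pipe ram 2 failed}; {#1 shuttle valve is down, #1 solenoid fails, Accumulator bank faulted, B pipe ram 2 failed, Secondary control pod fails}; {#1 shuttle valve is down, #1 solenoid fails, Accumulator bank faulted, B pipe ram 2 failed, Outboard pilot line 2 malfunctions}.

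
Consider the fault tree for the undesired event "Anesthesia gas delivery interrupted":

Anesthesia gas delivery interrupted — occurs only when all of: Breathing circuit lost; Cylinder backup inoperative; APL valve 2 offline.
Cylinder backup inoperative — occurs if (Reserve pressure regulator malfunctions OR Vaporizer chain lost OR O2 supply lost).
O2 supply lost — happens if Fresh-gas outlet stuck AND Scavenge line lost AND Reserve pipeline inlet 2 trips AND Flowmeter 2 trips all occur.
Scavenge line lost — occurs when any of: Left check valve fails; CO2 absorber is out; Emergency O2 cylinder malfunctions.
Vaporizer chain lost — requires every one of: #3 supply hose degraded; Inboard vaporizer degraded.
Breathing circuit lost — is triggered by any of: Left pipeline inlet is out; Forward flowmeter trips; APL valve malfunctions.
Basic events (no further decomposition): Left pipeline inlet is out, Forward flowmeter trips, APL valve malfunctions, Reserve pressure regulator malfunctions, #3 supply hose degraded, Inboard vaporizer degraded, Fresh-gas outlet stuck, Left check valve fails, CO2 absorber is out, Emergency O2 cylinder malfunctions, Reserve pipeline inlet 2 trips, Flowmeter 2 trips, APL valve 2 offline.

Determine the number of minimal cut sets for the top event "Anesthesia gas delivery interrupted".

Breathing circuit lost [OR]: union of children's cut sets → 3 cut set(s).
Vaporizer chain lost [AND]: one cut set from each child combined → 1 × 1 = 1 cut set(s).
Scavenge line lost [OR]: union of children's cut sets → 3 cut set(s).
O2 supply lost [AND]: one cut set from each child combined → 1 × 3 × 1 × 1 = 3 cut set(s).
Cylinder backup inoperative [OR]: union of children's cut sets → 5 cut set(s).
Anesthesia gas delivery interrupted [AND]: one cut set from each child combined → 3 × 5 × 1 = 15 cut set(s).

15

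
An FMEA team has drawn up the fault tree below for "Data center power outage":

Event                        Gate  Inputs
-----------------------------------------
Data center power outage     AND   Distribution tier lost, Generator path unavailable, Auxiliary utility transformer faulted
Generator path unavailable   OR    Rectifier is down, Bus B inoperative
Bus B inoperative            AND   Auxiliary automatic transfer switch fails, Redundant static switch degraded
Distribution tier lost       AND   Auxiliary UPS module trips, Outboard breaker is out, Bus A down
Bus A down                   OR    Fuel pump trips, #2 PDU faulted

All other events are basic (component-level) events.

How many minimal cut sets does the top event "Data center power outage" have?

Bus A down [OR]: union of children's cut sets → 2 cut set(s).
Distribution tier lost [AND]: one cut set from each child combined → 1 × 1 × 2 = 2 cut set(s).
Bus B inoperative [AND]: one cut set from each child combined → 1 × 1 = 1 cut set(s).
Generator path unavailable [OR]: union of children's cut sets → 2 cut set(s).
Data center power outage [AND]: one cut set from each child combined → 2 × 2 × 1 = 4 cut set(s).
Minimal cut sets: {Auxiliary UPS module trips, Auxiliary utility transformer faulted, Fuel pump trips, Outboard breaker is out, Rectifier is down}; {Auxiliary UPS module trips, Auxiliary automatic transfer switch fails, Auxiliary utility transformer faulted, Fuel pump trips, Outboard breaker is out, Redundant static switch degraded}; {#2 PDU faulted, Auxiliary UPS module trips, Auxiliary utility transformer faulted, Outboard breaker is out, Rectifier is down}; {#2 PDU faulted, Auxiliary UPS module trips, Auxiliary automatic transfer switch fails, Auxiliary utility transformer faulted, Outboard breaker is out, Redundant static switch degraded}.

4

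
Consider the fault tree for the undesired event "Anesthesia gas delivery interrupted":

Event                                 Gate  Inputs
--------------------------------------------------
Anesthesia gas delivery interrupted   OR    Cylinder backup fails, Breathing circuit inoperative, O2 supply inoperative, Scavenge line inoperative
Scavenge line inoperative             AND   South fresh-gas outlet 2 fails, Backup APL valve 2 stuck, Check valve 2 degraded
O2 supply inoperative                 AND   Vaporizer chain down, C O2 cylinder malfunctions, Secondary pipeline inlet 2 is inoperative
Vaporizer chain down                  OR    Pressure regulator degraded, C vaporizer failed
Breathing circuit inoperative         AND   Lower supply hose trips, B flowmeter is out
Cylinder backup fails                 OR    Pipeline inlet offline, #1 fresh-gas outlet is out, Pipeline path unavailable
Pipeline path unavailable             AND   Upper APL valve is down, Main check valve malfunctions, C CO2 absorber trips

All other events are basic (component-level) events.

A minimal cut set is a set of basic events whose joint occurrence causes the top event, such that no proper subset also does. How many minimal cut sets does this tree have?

Pipeline path unavailable [AND]: one cut set from each child combined → 1 × 1 × 1 = 1 cut set(s).
Cylinder backup fails [OR]: union of children's cut sets → 3 cut set(s).
Breathing circuit inoperative [AND]: one cut set from each child combined → 1 × 1 = 1 cut set(s).
Vaporizer chain down [OR]: union of children's cut sets → 2 cut set(s).
O2 supply inoperative [AND]: one cut set from each child combined → 2 × 1 × 1 = 2 cut set(s).
Scavenge line inoperative [AND]: one cut set from each child combined → 1 × 1 × 1 = 1 cut set(s).
Anesthesia gas delivery interrupted [OR]: union of children's cut sets → 7 cut set(s).
Minimal cut sets: {Pipeline inlet offline}; {#1 fresh-gas outlet is out}; {C CO2 absorber trips, Main check valve malfunctions, Upper APL valve is down}; {B flowmeter is out, Lower supply hose trips}; {C O2 cylinder malfunctions, Pressure regulator degraded, Secondary pipeline inlet 2 is inoperative}; {C O2 cylinder malfunctions, C vaporizer failed, Secondary pipeline inlet 2 is inoperative}; {Backup APL valve 2 stuck, Check valve 2 degraded, South fresh-gas outlet 2 fails}.

7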